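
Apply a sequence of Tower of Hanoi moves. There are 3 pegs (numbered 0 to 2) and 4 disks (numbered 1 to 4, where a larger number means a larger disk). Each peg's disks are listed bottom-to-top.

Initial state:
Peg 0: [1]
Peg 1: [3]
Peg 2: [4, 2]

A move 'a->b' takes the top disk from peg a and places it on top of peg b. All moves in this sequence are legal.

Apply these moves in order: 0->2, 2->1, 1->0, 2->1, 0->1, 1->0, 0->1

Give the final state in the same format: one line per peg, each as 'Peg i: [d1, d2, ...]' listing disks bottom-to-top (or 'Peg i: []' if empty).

Answer: Peg 0: []
Peg 1: [3, 2, 1]
Peg 2: [4]

Derivation:
After move 1 (0->2):
Peg 0: []
Peg 1: [3]
Peg 2: [4, 2, 1]

After move 2 (2->1):
Peg 0: []
Peg 1: [3, 1]
Peg 2: [4, 2]

After move 3 (1->0):
Peg 0: [1]
Peg 1: [3]
Peg 2: [4, 2]

After move 4 (2->1):
Peg 0: [1]
Peg 1: [3, 2]
Peg 2: [4]

After move 5 (0->1):
Peg 0: []
Peg 1: [3, 2, 1]
Peg 2: [4]

After move 6 (1->0):
Peg 0: [1]
Peg 1: [3, 2]
Peg 2: [4]

After move 7 (0->1):
Peg 0: []
Peg 1: [3, 2, 1]
Peg 2: [4]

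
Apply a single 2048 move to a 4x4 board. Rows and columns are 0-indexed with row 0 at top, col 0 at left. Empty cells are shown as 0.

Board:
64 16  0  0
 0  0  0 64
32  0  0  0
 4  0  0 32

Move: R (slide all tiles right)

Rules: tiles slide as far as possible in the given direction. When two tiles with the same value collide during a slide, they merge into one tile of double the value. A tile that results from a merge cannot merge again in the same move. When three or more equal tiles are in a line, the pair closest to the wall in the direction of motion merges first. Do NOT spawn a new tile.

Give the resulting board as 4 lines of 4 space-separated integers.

Slide right:
row 0: [64, 16, 0, 0] -> [0, 0, 64, 16]
row 1: [0, 0, 0, 64] -> [0, 0, 0, 64]
row 2: [32, 0, 0, 0] -> [0, 0, 0, 32]
row 3: [4, 0, 0, 32] -> [0, 0, 4, 32]

Answer:  0  0 64 16
 0  0  0 64
 0  0  0 32
 0  0  4 32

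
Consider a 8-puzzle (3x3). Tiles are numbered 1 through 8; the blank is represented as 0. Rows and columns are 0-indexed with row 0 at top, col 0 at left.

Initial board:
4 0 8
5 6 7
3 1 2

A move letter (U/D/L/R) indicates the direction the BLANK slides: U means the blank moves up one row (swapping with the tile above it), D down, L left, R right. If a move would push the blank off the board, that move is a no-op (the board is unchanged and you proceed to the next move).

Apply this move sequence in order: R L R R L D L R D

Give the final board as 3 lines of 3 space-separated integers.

After move 1 (R):
4 8 0
5 6 7
3 1 2

After move 2 (L):
4 0 8
5 6 7
3 1 2

After move 3 (R):
4 8 0
5 6 7
3 1 2

After move 4 (R):
4 8 0
5 6 7
3 1 2

After move 5 (L):
4 0 8
5 6 7
3 1 2

After move 6 (D):
4 6 8
5 0 7
3 1 2

After move 7 (L):
4 6 8
0 5 7
3 1 2

After move 8 (R):
4 6 8
5 0 7
3 1 2

After move 9 (D):
4 6 8
5 1 7
3 0 2

Answer: 4 6 8
5 1 7
3 0 2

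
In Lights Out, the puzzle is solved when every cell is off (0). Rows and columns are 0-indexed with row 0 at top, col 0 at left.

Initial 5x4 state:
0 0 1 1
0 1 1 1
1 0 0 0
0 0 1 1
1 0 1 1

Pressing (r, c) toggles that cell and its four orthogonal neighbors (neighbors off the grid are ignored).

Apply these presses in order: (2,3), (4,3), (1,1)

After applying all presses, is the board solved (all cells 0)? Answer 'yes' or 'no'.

After press 1 at (2,3):
0 0 1 1
0 1 1 0
1 0 1 1
0 0 1 0
1 0 1 1

After press 2 at (4,3):
0 0 1 1
0 1 1 0
1 0 1 1
0 0 1 1
1 0 0 0

After press 3 at (1,1):
0 1 1 1
1 0 0 0
1 1 1 1
0 0 1 1
1 0 0 0

Lights still on: 11

Answer: no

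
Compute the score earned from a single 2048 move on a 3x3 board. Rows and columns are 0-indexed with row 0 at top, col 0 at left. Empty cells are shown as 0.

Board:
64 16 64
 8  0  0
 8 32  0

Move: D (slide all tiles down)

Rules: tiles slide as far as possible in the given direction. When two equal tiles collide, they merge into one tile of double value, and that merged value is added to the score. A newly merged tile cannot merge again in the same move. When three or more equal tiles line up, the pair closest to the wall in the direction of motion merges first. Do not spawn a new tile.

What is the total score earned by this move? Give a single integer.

Answer: 16

Derivation:
Slide down:
col 0: [64, 8, 8] -> [0, 64, 16]  score +16 (running 16)
col 1: [16, 0, 32] -> [0, 16, 32]  score +0 (running 16)
col 2: [64, 0, 0] -> [0, 0, 64]  score +0 (running 16)
Board after move:
 0  0  0
64 16  0
16 32 64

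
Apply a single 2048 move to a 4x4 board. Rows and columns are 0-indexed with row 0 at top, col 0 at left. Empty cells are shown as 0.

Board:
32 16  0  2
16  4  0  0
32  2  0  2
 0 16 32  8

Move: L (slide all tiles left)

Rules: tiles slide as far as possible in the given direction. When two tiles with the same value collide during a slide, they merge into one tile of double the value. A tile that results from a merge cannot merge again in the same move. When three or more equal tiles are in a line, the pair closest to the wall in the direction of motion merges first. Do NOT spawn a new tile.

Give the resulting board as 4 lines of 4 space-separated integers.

Answer: 32 16  2  0
16  4  0  0
32  4  0  0
16 32  8  0

Derivation:
Slide left:
row 0: [32, 16, 0, 2] -> [32, 16, 2, 0]
row 1: [16, 4, 0, 0] -> [16, 4, 0, 0]
row 2: [32, 2, 0, 2] -> [32, 4, 0, 0]
row 3: [0, 16, 32, 8] -> [16, 32, 8, 0]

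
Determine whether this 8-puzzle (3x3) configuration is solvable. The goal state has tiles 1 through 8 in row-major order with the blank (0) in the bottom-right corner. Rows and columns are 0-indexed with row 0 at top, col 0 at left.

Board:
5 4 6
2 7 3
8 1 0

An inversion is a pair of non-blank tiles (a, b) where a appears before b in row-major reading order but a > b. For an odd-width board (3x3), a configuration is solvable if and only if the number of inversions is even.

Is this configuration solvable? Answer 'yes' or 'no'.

Answer: no

Derivation:
Inversions (pairs i<j in row-major order where tile[i] > tile[j] > 0): 15
15 is odd, so the puzzle is not solvable.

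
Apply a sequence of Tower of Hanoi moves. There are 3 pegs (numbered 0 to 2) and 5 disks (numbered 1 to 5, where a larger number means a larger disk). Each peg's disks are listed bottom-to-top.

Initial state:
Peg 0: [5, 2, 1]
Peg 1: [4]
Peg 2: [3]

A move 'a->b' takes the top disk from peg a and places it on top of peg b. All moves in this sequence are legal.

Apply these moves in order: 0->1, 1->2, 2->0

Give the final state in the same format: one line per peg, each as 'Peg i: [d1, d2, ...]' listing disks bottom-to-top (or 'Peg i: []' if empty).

After move 1 (0->1):
Peg 0: [5, 2]
Peg 1: [4, 1]
Peg 2: [3]

After move 2 (1->2):
Peg 0: [5, 2]
Peg 1: [4]
Peg 2: [3, 1]

After move 3 (2->0):
Peg 0: [5, 2, 1]
Peg 1: [4]
Peg 2: [3]

Answer: Peg 0: [5, 2, 1]
Peg 1: [4]
Peg 2: [3]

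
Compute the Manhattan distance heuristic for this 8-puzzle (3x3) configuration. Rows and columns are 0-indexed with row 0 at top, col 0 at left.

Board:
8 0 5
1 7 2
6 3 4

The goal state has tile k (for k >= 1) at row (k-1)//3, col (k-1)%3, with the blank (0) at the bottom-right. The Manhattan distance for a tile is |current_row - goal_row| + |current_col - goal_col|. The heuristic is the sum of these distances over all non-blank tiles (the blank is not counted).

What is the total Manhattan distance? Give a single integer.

Answer: 19

Derivation:
Tile 8: at (0,0), goal (2,1), distance |0-2|+|0-1| = 3
Tile 5: at (0,2), goal (1,1), distance |0-1|+|2-1| = 2
Tile 1: at (1,0), goal (0,0), distance |1-0|+|0-0| = 1
Tile 7: at (1,1), goal (2,0), distance |1-2|+|1-0| = 2
Tile 2: at (1,2), goal (0,1), distance |1-0|+|2-1| = 2
Tile 6: at (2,0), goal (1,2), distance |2-1|+|0-2| = 3
Tile 3: at (2,1), goal (0,2), distance |2-0|+|1-2| = 3
Tile 4: at (2,2), goal (1,0), distance |2-1|+|2-0| = 3
Sum: 3 + 2 + 1 + 2 + 2 + 3 + 3 + 3 = 19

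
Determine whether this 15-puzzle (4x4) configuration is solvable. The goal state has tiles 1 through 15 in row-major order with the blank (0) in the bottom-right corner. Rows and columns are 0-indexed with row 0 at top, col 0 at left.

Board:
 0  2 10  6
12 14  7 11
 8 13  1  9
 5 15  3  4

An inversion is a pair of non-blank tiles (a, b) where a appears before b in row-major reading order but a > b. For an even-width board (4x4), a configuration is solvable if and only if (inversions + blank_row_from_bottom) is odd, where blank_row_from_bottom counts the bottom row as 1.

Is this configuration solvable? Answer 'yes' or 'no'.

Inversions: 56
Blank is in row 0 (0-indexed from top), which is row 4 counting from the bottom (bottom = 1).
56 + 4 = 60, which is even, so the puzzle is not solvable.

Answer: no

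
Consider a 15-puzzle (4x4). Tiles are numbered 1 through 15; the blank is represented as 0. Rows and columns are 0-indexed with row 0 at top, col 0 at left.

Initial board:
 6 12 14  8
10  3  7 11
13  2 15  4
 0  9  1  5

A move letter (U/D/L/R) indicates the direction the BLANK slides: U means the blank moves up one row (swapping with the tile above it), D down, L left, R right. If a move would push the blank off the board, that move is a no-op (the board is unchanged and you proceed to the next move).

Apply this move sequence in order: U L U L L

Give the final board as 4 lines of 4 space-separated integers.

Answer:  6 12 14  8
 0  3  7 11
10  2 15  4
13  9  1  5

Derivation:
After move 1 (U):
 6 12 14  8
10  3  7 11
 0  2 15  4
13  9  1  5

After move 2 (L):
 6 12 14  8
10  3  7 11
 0  2 15  4
13  9  1  5

After move 3 (U):
 6 12 14  8
 0  3  7 11
10  2 15  4
13  9  1  5

After move 4 (L):
 6 12 14  8
 0  3  7 11
10  2 15  4
13  9  1  5

After move 5 (L):
 6 12 14  8
 0  3  7 11
10  2 15  4
13  9  1  5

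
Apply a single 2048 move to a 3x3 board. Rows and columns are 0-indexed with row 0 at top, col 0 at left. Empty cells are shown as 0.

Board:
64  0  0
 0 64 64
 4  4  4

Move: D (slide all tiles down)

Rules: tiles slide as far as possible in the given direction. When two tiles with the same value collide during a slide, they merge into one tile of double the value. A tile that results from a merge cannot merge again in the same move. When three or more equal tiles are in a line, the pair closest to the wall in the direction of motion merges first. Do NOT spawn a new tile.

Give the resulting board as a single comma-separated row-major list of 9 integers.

Slide down:
col 0: [64, 0, 4] -> [0, 64, 4]
col 1: [0, 64, 4] -> [0, 64, 4]
col 2: [0, 64, 4] -> [0, 64, 4]

Answer: 0, 0, 0, 64, 64, 64, 4, 4, 4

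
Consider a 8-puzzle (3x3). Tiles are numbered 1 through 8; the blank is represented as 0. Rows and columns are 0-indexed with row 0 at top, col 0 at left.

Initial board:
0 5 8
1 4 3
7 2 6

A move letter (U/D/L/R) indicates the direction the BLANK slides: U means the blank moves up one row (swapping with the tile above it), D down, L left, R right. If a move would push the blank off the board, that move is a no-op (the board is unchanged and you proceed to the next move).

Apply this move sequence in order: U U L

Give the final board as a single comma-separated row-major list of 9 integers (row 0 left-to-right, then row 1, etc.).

After move 1 (U):
0 5 8
1 4 3
7 2 6

After move 2 (U):
0 5 8
1 4 3
7 2 6

After move 3 (L):
0 5 8
1 4 3
7 2 6

Answer: 0, 5, 8, 1, 4, 3, 7, 2, 6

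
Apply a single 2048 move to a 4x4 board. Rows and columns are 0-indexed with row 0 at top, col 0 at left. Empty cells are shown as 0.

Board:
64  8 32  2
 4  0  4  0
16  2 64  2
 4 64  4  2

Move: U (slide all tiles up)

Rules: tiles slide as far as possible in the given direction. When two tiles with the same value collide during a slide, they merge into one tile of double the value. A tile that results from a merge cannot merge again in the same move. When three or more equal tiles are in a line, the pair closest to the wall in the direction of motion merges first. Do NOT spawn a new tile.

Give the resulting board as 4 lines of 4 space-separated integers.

Slide up:
col 0: [64, 4, 16, 4] -> [64, 4, 16, 4]
col 1: [8, 0, 2, 64] -> [8, 2, 64, 0]
col 2: [32, 4, 64, 4] -> [32, 4, 64, 4]
col 3: [2, 0, 2, 2] -> [4, 2, 0, 0]

Answer: 64  8 32  4
 4  2  4  2
16 64 64  0
 4  0  4  0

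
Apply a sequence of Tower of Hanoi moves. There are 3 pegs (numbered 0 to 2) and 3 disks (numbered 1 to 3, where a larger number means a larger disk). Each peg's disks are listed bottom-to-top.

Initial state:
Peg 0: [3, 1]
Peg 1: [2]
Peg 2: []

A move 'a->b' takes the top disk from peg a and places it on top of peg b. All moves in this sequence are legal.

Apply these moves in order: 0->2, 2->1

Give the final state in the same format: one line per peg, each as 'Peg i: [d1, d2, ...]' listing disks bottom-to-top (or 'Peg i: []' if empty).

After move 1 (0->2):
Peg 0: [3]
Peg 1: [2]
Peg 2: [1]

After move 2 (2->1):
Peg 0: [3]
Peg 1: [2, 1]
Peg 2: []

Answer: Peg 0: [3]
Peg 1: [2, 1]
Peg 2: []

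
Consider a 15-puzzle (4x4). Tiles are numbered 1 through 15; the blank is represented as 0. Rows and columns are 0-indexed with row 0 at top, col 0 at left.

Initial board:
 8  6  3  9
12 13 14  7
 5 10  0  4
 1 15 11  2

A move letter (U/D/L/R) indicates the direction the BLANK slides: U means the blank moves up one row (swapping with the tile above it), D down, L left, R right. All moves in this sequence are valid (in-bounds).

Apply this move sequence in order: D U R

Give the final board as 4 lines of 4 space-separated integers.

After move 1 (D):
 8  6  3  9
12 13 14  7
 5 10 11  4
 1 15  0  2

After move 2 (U):
 8  6  3  9
12 13 14  7
 5 10  0  4
 1 15 11  2

After move 3 (R):
 8  6  3  9
12 13 14  7
 5 10  4  0
 1 15 11  2

Answer:  8  6  3  9
12 13 14  7
 5 10  4  0
 1 15 11  2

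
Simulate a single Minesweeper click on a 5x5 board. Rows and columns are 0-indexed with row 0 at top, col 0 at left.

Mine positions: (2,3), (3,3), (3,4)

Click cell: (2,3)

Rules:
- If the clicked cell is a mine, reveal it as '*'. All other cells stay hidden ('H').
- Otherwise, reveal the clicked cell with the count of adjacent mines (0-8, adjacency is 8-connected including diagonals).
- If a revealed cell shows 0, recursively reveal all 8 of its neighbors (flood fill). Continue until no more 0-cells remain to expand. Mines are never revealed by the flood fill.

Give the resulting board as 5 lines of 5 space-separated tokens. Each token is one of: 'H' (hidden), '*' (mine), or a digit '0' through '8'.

H H H H H
H H H H H
H H H * H
H H H H H
H H H H H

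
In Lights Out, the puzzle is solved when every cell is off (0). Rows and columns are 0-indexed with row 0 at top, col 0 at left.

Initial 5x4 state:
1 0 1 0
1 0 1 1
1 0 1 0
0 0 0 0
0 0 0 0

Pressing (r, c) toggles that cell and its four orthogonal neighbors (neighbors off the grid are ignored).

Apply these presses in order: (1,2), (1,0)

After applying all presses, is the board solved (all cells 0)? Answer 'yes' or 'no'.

After press 1 at (1,2):
1 0 0 0
1 1 0 0
1 0 0 0
0 0 0 0
0 0 0 0

After press 2 at (1,0):
0 0 0 0
0 0 0 0
0 0 0 0
0 0 0 0
0 0 0 0

Lights still on: 0

Answer: yes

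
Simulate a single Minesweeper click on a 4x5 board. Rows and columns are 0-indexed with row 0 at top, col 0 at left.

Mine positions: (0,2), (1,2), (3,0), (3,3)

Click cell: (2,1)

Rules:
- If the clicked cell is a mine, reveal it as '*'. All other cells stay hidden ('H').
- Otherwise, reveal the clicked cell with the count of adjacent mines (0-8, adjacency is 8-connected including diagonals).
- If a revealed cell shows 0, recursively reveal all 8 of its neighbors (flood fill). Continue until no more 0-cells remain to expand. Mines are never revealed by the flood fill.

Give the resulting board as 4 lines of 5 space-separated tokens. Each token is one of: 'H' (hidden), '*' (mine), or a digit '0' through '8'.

H H H H H
H H H H H
H 2 H H H
H H H H H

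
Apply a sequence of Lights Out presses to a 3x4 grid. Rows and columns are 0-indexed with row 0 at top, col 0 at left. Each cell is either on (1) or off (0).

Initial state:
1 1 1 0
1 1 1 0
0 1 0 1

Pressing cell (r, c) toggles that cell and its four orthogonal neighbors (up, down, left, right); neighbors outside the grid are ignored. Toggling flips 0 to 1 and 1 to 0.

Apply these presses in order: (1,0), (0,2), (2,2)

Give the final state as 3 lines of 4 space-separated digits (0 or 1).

Answer: 0 0 0 1
0 0 1 0
1 0 1 0

Derivation:
After press 1 at (1,0):
0 1 1 0
0 0 1 0
1 1 0 1

After press 2 at (0,2):
0 0 0 1
0 0 0 0
1 1 0 1

After press 3 at (2,2):
0 0 0 1
0 0 1 0
1 0 1 0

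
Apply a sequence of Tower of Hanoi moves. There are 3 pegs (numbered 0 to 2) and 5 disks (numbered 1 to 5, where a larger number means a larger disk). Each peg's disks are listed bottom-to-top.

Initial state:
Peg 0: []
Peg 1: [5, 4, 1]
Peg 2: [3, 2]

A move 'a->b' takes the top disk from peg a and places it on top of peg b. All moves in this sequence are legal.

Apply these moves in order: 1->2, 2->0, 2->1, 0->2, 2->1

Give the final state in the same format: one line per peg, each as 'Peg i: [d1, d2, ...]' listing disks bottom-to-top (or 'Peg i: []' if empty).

After move 1 (1->2):
Peg 0: []
Peg 1: [5, 4]
Peg 2: [3, 2, 1]

After move 2 (2->0):
Peg 0: [1]
Peg 1: [5, 4]
Peg 2: [3, 2]

After move 3 (2->1):
Peg 0: [1]
Peg 1: [5, 4, 2]
Peg 2: [3]

After move 4 (0->2):
Peg 0: []
Peg 1: [5, 4, 2]
Peg 2: [3, 1]

After move 5 (2->1):
Peg 0: []
Peg 1: [5, 4, 2, 1]
Peg 2: [3]

Answer: Peg 0: []
Peg 1: [5, 4, 2, 1]
Peg 2: [3]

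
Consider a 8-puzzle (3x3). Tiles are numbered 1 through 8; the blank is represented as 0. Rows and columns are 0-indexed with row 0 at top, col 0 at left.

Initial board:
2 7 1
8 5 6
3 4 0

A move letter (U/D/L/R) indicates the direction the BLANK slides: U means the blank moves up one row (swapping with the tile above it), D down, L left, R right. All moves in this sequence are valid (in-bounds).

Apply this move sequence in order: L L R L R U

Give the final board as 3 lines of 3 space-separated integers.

After move 1 (L):
2 7 1
8 5 6
3 0 4

After move 2 (L):
2 7 1
8 5 6
0 3 4

After move 3 (R):
2 7 1
8 5 6
3 0 4

After move 4 (L):
2 7 1
8 5 6
0 3 4

After move 5 (R):
2 7 1
8 5 6
3 0 4

After move 6 (U):
2 7 1
8 0 6
3 5 4

Answer: 2 7 1
8 0 6
3 5 4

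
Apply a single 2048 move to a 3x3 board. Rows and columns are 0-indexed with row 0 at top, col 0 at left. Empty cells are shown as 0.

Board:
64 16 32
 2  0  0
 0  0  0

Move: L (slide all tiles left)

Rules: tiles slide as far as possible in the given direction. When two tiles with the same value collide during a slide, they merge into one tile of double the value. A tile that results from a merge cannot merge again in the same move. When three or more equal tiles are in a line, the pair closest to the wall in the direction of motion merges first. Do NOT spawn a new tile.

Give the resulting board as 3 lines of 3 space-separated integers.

Slide left:
row 0: [64, 16, 32] -> [64, 16, 32]
row 1: [2, 0, 0] -> [2, 0, 0]
row 2: [0, 0, 0] -> [0, 0, 0]

Answer: 64 16 32
 2  0  0
 0  0  0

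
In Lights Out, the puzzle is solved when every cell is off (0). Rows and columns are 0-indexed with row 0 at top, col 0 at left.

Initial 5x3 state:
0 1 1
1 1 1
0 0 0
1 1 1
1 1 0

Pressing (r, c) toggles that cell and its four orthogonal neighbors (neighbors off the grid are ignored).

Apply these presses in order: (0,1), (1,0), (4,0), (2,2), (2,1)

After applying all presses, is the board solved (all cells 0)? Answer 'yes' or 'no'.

Answer: yes

Derivation:
After press 1 at (0,1):
1 0 0
1 0 1
0 0 0
1 1 1
1 1 0

After press 2 at (1,0):
0 0 0
0 1 1
1 0 0
1 1 1
1 1 0

After press 3 at (4,0):
0 0 0
0 1 1
1 0 0
0 1 1
0 0 0

After press 4 at (2,2):
0 0 0
0 1 0
1 1 1
0 1 0
0 0 0

After press 5 at (2,1):
0 0 0
0 0 0
0 0 0
0 0 0
0 0 0

Lights still on: 0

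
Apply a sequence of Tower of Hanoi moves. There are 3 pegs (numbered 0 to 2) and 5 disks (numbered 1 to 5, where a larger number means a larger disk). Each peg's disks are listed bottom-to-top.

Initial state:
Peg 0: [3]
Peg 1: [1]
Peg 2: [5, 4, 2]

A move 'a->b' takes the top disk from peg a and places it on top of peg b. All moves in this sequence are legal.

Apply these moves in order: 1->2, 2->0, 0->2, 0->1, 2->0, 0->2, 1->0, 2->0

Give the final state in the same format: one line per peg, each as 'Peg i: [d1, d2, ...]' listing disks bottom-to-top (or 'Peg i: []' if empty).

After move 1 (1->2):
Peg 0: [3]
Peg 1: []
Peg 2: [5, 4, 2, 1]

After move 2 (2->0):
Peg 0: [3, 1]
Peg 1: []
Peg 2: [5, 4, 2]

After move 3 (0->2):
Peg 0: [3]
Peg 1: []
Peg 2: [5, 4, 2, 1]

After move 4 (0->1):
Peg 0: []
Peg 1: [3]
Peg 2: [5, 4, 2, 1]

After move 5 (2->0):
Peg 0: [1]
Peg 1: [3]
Peg 2: [5, 4, 2]

After move 6 (0->2):
Peg 0: []
Peg 1: [3]
Peg 2: [5, 4, 2, 1]

After move 7 (1->0):
Peg 0: [3]
Peg 1: []
Peg 2: [5, 4, 2, 1]

After move 8 (2->0):
Peg 0: [3, 1]
Peg 1: []
Peg 2: [5, 4, 2]

Answer: Peg 0: [3, 1]
Peg 1: []
Peg 2: [5, 4, 2]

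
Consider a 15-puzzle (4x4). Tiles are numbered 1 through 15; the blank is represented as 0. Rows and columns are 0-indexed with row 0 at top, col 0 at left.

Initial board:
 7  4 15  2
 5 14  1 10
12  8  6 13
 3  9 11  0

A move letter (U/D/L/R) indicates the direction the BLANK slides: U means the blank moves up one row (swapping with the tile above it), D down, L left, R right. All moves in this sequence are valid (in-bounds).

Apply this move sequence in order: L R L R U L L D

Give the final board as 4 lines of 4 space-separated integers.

Answer:  7  4 15  2
 5 14  1 10
12  9  8  6
 3  0 11 13

Derivation:
After move 1 (L):
 7  4 15  2
 5 14  1 10
12  8  6 13
 3  9  0 11

After move 2 (R):
 7  4 15  2
 5 14  1 10
12  8  6 13
 3  9 11  0

After move 3 (L):
 7  4 15  2
 5 14  1 10
12  8  6 13
 3  9  0 11

After move 4 (R):
 7  4 15  2
 5 14  1 10
12  8  6 13
 3  9 11  0

After move 5 (U):
 7  4 15  2
 5 14  1 10
12  8  6  0
 3  9 11 13

After move 6 (L):
 7  4 15  2
 5 14  1 10
12  8  0  6
 3  9 11 13

After move 7 (L):
 7  4 15  2
 5 14  1 10
12  0  8  6
 3  9 11 13

After move 8 (D):
 7  4 15  2
 5 14  1 10
12  9  8  6
 3  0 11 13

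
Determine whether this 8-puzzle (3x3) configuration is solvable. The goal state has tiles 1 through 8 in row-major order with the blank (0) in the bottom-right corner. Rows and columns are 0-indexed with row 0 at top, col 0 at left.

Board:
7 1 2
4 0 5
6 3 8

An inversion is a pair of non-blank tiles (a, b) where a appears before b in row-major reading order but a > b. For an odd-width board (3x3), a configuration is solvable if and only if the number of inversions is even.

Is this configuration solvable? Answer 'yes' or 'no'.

Answer: no

Derivation:
Inversions (pairs i<j in row-major order where tile[i] > tile[j] > 0): 9
9 is odd, so the puzzle is not solvable.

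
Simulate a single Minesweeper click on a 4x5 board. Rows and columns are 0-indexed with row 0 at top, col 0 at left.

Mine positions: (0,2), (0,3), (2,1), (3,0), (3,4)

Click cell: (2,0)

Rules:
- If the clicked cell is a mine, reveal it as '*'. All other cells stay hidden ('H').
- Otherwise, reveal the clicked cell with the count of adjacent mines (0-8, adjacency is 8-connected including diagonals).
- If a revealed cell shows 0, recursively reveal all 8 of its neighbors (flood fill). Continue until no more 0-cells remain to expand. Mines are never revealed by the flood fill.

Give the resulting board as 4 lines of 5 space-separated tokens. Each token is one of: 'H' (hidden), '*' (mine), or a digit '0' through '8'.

H H H H H
H H H H H
2 H H H H
H H H H H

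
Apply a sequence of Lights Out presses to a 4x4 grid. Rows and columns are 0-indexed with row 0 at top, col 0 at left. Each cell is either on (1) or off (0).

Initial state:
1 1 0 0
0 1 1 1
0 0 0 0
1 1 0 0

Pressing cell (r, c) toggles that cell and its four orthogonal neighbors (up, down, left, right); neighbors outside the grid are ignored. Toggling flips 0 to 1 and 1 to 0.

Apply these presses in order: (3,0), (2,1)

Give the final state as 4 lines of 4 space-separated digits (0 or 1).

Answer: 1 1 0 0
0 0 1 1
0 1 1 0
0 1 0 0

Derivation:
After press 1 at (3,0):
1 1 0 0
0 1 1 1
1 0 0 0
0 0 0 0

After press 2 at (2,1):
1 1 0 0
0 0 1 1
0 1 1 0
0 1 0 0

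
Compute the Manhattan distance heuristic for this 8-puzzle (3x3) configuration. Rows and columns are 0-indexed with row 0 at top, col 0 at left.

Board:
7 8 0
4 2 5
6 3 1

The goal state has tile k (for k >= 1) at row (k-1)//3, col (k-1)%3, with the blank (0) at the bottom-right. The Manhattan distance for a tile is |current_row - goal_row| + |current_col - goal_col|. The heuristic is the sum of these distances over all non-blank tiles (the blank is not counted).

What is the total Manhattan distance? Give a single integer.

Tile 7: at (0,0), goal (2,0), distance |0-2|+|0-0| = 2
Tile 8: at (0,1), goal (2,1), distance |0-2|+|1-1| = 2
Tile 4: at (1,0), goal (1,0), distance |1-1|+|0-0| = 0
Tile 2: at (1,1), goal (0,1), distance |1-0|+|1-1| = 1
Tile 5: at (1,2), goal (1,1), distance |1-1|+|2-1| = 1
Tile 6: at (2,0), goal (1,2), distance |2-1|+|0-2| = 3
Tile 3: at (2,1), goal (0,2), distance |2-0|+|1-2| = 3
Tile 1: at (2,2), goal (0,0), distance |2-0|+|2-0| = 4
Sum: 2 + 2 + 0 + 1 + 1 + 3 + 3 + 4 = 16

Answer: 16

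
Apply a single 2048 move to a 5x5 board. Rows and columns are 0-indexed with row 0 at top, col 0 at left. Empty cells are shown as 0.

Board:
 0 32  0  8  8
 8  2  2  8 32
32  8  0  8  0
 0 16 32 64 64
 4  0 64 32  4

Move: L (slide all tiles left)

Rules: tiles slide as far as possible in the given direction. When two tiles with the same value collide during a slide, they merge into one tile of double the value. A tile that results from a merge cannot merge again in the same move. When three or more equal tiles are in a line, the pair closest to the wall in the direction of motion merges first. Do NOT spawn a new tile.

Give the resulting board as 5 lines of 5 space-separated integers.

Slide left:
row 0: [0, 32, 0, 8, 8] -> [32, 16, 0, 0, 0]
row 1: [8, 2, 2, 8, 32] -> [8, 4, 8, 32, 0]
row 2: [32, 8, 0, 8, 0] -> [32, 16, 0, 0, 0]
row 3: [0, 16, 32, 64, 64] -> [16, 32, 128, 0, 0]
row 4: [4, 0, 64, 32, 4] -> [4, 64, 32, 4, 0]

Answer:  32  16   0   0   0
  8   4   8  32   0
 32  16   0   0   0
 16  32 128   0   0
  4  64  32   4   0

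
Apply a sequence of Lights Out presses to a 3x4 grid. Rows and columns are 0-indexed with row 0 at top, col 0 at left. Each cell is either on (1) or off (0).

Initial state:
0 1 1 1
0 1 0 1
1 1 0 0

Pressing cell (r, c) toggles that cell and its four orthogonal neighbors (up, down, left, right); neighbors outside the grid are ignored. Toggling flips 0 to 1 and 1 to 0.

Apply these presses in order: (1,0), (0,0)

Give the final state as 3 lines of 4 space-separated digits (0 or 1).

After press 1 at (1,0):
1 1 1 1
1 0 0 1
0 1 0 0

After press 2 at (0,0):
0 0 1 1
0 0 0 1
0 1 0 0

Answer: 0 0 1 1
0 0 0 1
0 1 0 0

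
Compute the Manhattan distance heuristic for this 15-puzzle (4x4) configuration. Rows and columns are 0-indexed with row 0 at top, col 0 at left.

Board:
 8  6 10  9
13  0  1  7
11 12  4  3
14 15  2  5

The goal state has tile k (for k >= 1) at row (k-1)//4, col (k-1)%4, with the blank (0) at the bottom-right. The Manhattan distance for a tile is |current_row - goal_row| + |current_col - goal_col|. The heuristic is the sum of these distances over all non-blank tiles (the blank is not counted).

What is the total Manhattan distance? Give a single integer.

Tile 8: at (0,0), goal (1,3), distance |0-1|+|0-3| = 4
Tile 6: at (0,1), goal (1,1), distance |0-1|+|1-1| = 1
Tile 10: at (0,2), goal (2,1), distance |0-2|+|2-1| = 3
Tile 9: at (0,3), goal (2,0), distance |0-2|+|3-0| = 5
Tile 13: at (1,0), goal (3,0), distance |1-3|+|0-0| = 2
Tile 1: at (1,2), goal (0,0), distance |1-0|+|2-0| = 3
Tile 7: at (1,3), goal (1,2), distance |1-1|+|3-2| = 1
Tile 11: at (2,0), goal (2,2), distance |2-2|+|0-2| = 2
Tile 12: at (2,1), goal (2,3), distance |2-2|+|1-3| = 2
Tile 4: at (2,2), goal (0,3), distance |2-0|+|2-3| = 3
Tile 3: at (2,3), goal (0,2), distance |2-0|+|3-2| = 3
Tile 14: at (3,0), goal (3,1), distance |3-3|+|0-1| = 1
Tile 15: at (3,1), goal (3,2), distance |3-3|+|1-2| = 1
Tile 2: at (3,2), goal (0,1), distance |3-0|+|2-1| = 4
Tile 5: at (3,3), goal (1,0), distance |3-1|+|3-0| = 5
Sum: 4 + 1 + 3 + 5 + 2 + 3 + 1 + 2 + 2 + 3 + 3 + 1 + 1 + 4 + 5 = 40

Answer: 40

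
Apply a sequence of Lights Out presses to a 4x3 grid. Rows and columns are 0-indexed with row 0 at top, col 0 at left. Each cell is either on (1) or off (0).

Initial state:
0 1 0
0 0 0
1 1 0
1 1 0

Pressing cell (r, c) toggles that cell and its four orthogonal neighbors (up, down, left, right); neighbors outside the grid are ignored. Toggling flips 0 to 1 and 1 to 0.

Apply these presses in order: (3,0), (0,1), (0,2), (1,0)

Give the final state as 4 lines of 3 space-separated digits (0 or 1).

Answer: 0 1 0
1 0 1
1 1 0
0 0 0

Derivation:
After press 1 at (3,0):
0 1 0
0 0 0
0 1 0
0 0 0

After press 2 at (0,1):
1 0 1
0 1 0
0 1 0
0 0 0

After press 3 at (0,2):
1 1 0
0 1 1
0 1 0
0 0 0

After press 4 at (1,0):
0 1 0
1 0 1
1 1 0
0 0 0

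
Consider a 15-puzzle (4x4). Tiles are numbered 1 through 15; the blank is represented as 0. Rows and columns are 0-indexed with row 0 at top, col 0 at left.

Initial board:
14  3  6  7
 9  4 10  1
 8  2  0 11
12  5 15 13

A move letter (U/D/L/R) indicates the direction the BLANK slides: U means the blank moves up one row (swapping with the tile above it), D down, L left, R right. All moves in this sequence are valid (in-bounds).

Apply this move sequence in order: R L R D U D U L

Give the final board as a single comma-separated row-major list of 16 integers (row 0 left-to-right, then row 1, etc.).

After move 1 (R):
14  3  6  7
 9  4 10  1
 8  2 11  0
12  5 15 13

After move 2 (L):
14  3  6  7
 9  4 10  1
 8  2  0 11
12  5 15 13

After move 3 (R):
14  3  6  7
 9  4 10  1
 8  2 11  0
12  5 15 13

After move 4 (D):
14  3  6  7
 9  4 10  1
 8  2 11 13
12  5 15  0

After move 5 (U):
14  3  6  7
 9  4 10  1
 8  2 11  0
12  5 15 13

After move 6 (D):
14  3  6  7
 9  4 10  1
 8  2 11 13
12  5 15  0

After move 7 (U):
14  3  6  7
 9  4 10  1
 8  2 11  0
12  5 15 13

After move 8 (L):
14  3  6  7
 9  4 10  1
 8  2  0 11
12  5 15 13

Answer: 14, 3, 6, 7, 9, 4, 10, 1, 8, 2, 0, 11, 12, 5, 15, 13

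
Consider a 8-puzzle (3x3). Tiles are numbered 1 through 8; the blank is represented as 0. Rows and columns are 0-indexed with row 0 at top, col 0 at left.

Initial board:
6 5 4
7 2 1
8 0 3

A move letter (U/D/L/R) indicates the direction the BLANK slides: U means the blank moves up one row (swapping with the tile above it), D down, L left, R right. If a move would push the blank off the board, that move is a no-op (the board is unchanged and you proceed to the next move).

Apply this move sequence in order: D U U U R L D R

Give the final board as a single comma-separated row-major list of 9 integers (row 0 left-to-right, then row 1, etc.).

Answer: 6, 5, 4, 7, 1, 0, 8, 2, 3

Derivation:
After move 1 (D):
6 5 4
7 2 1
8 0 3

After move 2 (U):
6 5 4
7 0 1
8 2 3

After move 3 (U):
6 0 4
7 5 1
8 2 3

After move 4 (U):
6 0 4
7 5 1
8 2 3

After move 5 (R):
6 4 0
7 5 1
8 2 3

After move 6 (L):
6 0 4
7 5 1
8 2 3

After move 7 (D):
6 5 4
7 0 1
8 2 3

After move 8 (R):
6 5 4
7 1 0
8 2 3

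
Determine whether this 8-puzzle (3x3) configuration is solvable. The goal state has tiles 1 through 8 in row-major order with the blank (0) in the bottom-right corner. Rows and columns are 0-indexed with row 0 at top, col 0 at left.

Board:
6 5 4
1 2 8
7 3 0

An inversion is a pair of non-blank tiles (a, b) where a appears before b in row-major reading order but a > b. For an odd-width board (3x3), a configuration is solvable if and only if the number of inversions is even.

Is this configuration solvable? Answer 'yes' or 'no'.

Inversions (pairs i<j in row-major order where tile[i] > tile[j] > 0): 15
15 is odd, so the puzzle is not solvable.

Answer: no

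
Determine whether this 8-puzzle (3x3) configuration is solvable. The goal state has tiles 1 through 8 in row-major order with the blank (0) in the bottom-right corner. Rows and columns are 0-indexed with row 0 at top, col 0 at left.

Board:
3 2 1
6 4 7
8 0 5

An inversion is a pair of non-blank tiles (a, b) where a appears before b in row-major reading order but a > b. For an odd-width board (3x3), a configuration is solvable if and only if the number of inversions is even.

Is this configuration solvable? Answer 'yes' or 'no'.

Inversions (pairs i<j in row-major order where tile[i] > tile[j] > 0): 7
7 is odd, so the puzzle is not solvable.

Answer: no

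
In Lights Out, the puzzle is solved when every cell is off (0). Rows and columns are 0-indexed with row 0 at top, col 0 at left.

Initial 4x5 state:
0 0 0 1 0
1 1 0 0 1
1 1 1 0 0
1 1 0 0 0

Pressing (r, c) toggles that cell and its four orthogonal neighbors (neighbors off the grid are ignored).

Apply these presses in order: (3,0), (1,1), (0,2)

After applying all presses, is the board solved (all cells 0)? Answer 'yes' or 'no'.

Answer: no

Derivation:
After press 1 at (3,0):
0 0 0 1 0
1 1 0 0 1
0 1 1 0 0
0 0 0 0 0

After press 2 at (1,1):
0 1 0 1 0
0 0 1 0 1
0 0 1 0 0
0 0 0 0 0

After press 3 at (0,2):
0 0 1 0 0
0 0 0 0 1
0 0 1 0 0
0 0 0 0 0

Lights still on: 3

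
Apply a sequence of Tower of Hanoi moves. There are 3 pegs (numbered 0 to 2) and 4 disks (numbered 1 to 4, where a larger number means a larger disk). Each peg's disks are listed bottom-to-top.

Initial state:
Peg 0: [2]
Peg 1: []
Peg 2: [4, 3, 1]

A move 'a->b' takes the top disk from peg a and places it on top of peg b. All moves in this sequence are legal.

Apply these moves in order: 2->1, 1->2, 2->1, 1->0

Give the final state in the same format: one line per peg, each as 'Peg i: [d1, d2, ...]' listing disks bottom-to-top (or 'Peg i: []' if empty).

After move 1 (2->1):
Peg 0: [2]
Peg 1: [1]
Peg 2: [4, 3]

After move 2 (1->2):
Peg 0: [2]
Peg 1: []
Peg 2: [4, 3, 1]

After move 3 (2->1):
Peg 0: [2]
Peg 1: [1]
Peg 2: [4, 3]

After move 4 (1->0):
Peg 0: [2, 1]
Peg 1: []
Peg 2: [4, 3]

Answer: Peg 0: [2, 1]
Peg 1: []
Peg 2: [4, 3]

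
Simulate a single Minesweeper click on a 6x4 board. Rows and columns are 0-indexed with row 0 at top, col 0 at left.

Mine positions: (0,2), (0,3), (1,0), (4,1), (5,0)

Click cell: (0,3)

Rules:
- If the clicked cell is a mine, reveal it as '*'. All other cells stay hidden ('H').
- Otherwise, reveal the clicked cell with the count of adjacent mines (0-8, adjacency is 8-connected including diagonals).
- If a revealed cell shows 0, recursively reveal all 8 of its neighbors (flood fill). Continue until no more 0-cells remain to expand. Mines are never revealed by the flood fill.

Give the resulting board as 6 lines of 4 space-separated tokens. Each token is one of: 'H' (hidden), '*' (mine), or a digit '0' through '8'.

H H H *
H H H H
H H H H
H H H H
H H H H
H H H H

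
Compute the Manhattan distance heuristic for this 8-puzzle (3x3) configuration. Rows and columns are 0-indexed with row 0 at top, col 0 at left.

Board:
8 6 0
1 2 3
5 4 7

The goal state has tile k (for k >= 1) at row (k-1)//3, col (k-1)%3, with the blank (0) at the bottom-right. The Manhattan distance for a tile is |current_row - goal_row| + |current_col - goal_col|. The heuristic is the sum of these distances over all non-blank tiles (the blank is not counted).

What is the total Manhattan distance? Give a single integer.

Tile 8: at (0,0), goal (2,1), distance |0-2|+|0-1| = 3
Tile 6: at (0,1), goal (1,2), distance |0-1|+|1-2| = 2
Tile 1: at (1,0), goal (0,0), distance |1-0|+|0-0| = 1
Tile 2: at (1,1), goal (0,1), distance |1-0|+|1-1| = 1
Tile 3: at (1,2), goal (0,2), distance |1-0|+|2-2| = 1
Tile 5: at (2,0), goal (1,1), distance |2-1|+|0-1| = 2
Tile 4: at (2,1), goal (1,0), distance |2-1|+|1-0| = 2
Tile 7: at (2,2), goal (2,0), distance |2-2|+|2-0| = 2
Sum: 3 + 2 + 1 + 1 + 1 + 2 + 2 + 2 = 14

Answer: 14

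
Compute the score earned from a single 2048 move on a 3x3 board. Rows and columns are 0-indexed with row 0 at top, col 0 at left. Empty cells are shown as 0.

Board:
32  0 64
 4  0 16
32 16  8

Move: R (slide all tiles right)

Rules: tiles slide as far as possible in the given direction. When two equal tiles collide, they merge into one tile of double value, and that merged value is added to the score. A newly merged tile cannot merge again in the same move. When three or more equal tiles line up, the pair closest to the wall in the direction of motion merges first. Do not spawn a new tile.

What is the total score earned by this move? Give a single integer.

Answer: 0

Derivation:
Slide right:
row 0: [32, 0, 64] -> [0, 32, 64]  score +0 (running 0)
row 1: [4, 0, 16] -> [0, 4, 16]  score +0 (running 0)
row 2: [32, 16, 8] -> [32, 16, 8]  score +0 (running 0)
Board after move:
 0 32 64
 0  4 16
32 16  8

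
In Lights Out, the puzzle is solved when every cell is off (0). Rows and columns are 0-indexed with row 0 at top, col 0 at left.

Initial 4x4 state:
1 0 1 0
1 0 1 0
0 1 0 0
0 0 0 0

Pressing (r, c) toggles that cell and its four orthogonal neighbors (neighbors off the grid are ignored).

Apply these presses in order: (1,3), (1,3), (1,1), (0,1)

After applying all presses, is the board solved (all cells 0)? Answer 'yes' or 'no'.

After press 1 at (1,3):
1 0 1 1
1 0 0 1
0 1 0 1
0 0 0 0

After press 2 at (1,3):
1 0 1 0
1 0 1 0
0 1 0 0
0 0 0 0

After press 3 at (1,1):
1 1 1 0
0 1 0 0
0 0 0 0
0 0 0 0

After press 4 at (0,1):
0 0 0 0
0 0 0 0
0 0 0 0
0 0 0 0

Lights still on: 0

Answer: yes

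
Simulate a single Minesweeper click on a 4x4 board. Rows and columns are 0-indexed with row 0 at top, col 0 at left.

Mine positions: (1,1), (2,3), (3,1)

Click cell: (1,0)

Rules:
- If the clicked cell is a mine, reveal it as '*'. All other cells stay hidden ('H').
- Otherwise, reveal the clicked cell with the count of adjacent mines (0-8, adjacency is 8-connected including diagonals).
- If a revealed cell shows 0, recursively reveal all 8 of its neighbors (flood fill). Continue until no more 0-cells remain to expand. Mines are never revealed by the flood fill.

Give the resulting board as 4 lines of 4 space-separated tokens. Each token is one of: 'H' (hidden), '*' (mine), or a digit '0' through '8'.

H H H H
1 H H H
H H H H
H H H H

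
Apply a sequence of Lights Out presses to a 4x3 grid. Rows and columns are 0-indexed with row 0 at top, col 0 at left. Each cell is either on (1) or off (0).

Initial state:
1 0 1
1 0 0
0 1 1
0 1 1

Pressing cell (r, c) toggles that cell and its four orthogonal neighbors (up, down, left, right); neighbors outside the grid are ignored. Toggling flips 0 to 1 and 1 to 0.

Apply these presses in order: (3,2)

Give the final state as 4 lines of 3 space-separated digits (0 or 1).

Answer: 1 0 1
1 0 0
0 1 0
0 0 0

Derivation:
After press 1 at (3,2):
1 0 1
1 0 0
0 1 0
0 0 0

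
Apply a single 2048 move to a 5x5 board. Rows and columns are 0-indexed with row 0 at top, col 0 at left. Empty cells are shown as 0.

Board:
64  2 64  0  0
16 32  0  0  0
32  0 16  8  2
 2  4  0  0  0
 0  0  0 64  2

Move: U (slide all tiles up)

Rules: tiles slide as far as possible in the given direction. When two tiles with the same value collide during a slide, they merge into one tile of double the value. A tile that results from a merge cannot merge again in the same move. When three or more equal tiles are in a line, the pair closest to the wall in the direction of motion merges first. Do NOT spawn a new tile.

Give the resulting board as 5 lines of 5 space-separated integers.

Slide up:
col 0: [64, 16, 32, 2, 0] -> [64, 16, 32, 2, 0]
col 1: [2, 32, 0, 4, 0] -> [2, 32, 4, 0, 0]
col 2: [64, 0, 16, 0, 0] -> [64, 16, 0, 0, 0]
col 3: [0, 0, 8, 0, 64] -> [8, 64, 0, 0, 0]
col 4: [0, 0, 2, 0, 2] -> [4, 0, 0, 0, 0]

Answer: 64  2 64  8  4
16 32 16 64  0
32  4  0  0  0
 2  0  0  0  0
 0  0  0  0  0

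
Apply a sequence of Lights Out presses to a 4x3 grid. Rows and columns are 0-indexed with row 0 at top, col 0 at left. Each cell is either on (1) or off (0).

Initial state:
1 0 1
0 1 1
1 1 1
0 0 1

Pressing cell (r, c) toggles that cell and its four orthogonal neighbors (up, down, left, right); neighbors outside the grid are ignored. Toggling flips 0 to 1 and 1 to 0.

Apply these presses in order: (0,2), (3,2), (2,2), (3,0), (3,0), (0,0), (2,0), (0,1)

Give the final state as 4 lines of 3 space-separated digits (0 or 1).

After press 1 at (0,2):
1 1 0
0 1 0
1 1 1
0 0 1

After press 2 at (3,2):
1 1 0
0 1 0
1 1 0
0 1 0

After press 3 at (2,2):
1 1 0
0 1 1
1 0 1
0 1 1

After press 4 at (3,0):
1 1 0
0 1 1
0 0 1
1 0 1

After press 5 at (3,0):
1 1 0
0 1 1
1 0 1
0 1 1

After press 6 at (0,0):
0 0 0
1 1 1
1 0 1
0 1 1

After press 7 at (2,0):
0 0 0
0 1 1
0 1 1
1 1 1

After press 8 at (0,1):
1 1 1
0 0 1
0 1 1
1 1 1

Answer: 1 1 1
0 0 1
0 1 1
1 1 1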